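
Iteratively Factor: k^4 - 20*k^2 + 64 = (k - 2)*(k^3 + 2*k^2 - 16*k - 32) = (k - 2)*(k + 2)*(k^2 - 16) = (k - 2)*(k + 2)*(k + 4)*(k - 4)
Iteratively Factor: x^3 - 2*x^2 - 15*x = (x)*(x^2 - 2*x - 15) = x*(x + 3)*(x - 5)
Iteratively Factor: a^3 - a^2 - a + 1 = (a - 1)*(a^2 - 1) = (a - 1)*(a + 1)*(a - 1)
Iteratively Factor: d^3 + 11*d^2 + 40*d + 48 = (d + 4)*(d^2 + 7*d + 12) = (d + 3)*(d + 4)*(d + 4)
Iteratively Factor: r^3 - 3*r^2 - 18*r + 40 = (r - 2)*(r^2 - r - 20) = (r - 5)*(r - 2)*(r + 4)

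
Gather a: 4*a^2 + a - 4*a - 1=4*a^2 - 3*a - 1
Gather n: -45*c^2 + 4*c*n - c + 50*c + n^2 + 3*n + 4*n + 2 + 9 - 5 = -45*c^2 + 49*c + n^2 + n*(4*c + 7) + 6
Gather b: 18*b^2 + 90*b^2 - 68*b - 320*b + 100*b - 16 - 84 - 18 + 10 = 108*b^2 - 288*b - 108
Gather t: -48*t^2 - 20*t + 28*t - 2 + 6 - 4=-48*t^2 + 8*t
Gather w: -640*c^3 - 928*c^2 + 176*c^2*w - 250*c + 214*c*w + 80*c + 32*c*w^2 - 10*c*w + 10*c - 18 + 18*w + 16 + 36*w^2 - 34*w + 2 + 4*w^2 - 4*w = -640*c^3 - 928*c^2 - 160*c + w^2*(32*c + 40) + w*(176*c^2 + 204*c - 20)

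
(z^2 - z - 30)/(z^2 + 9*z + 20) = (z - 6)/(z + 4)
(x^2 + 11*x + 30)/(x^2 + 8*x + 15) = (x + 6)/(x + 3)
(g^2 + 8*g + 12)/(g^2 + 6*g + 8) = (g + 6)/(g + 4)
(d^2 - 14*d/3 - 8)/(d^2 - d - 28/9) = 3*(d - 6)/(3*d - 7)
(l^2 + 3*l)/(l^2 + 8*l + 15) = l/(l + 5)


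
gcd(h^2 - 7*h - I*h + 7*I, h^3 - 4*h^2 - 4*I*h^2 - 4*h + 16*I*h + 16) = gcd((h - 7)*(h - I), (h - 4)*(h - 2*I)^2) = 1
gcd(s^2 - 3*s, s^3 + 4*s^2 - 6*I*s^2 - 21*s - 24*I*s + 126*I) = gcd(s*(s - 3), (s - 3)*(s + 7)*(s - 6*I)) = s - 3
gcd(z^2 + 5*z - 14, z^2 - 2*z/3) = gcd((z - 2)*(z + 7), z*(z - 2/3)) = 1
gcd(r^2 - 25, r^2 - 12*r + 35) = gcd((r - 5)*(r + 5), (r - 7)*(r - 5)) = r - 5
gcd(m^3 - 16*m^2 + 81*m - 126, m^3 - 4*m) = 1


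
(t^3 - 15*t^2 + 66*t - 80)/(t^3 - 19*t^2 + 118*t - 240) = (t - 2)/(t - 6)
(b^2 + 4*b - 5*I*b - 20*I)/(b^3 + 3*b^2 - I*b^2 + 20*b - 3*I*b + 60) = (b + 4)/(b^2 + b*(3 + 4*I) + 12*I)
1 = 1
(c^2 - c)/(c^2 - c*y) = (c - 1)/(c - y)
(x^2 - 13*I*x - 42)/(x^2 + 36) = (x - 7*I)/(x + 6*I)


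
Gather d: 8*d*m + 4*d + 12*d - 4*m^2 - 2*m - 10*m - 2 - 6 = d*(8*m + 16) - 4*m^2 - 12*m - 8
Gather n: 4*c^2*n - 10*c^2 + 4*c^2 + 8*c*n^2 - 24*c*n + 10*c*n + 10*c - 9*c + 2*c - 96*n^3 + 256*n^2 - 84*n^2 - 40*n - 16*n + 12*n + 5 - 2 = -6*c^2 + 3*c - 96*n^3 + n^2*(8*c + 172) + n*(4*c^2 - 14*c - 44) + 3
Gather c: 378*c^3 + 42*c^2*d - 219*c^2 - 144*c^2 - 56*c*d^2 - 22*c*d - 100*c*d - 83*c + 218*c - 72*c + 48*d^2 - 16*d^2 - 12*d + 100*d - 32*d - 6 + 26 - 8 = 378*c^3 + c^2*(42*d - 363) + c*(-56*d^2 - 122*d + 63) + 32*d^2 + 56*d + 12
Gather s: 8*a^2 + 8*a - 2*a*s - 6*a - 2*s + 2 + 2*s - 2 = 8*a^2 - 2*a*s + 2*a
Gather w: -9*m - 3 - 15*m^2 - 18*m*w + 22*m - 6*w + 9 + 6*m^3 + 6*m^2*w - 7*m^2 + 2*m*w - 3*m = 6*m^3 - 22*m^2 + 10*m + w*(6*m^2 - 16*m - 6) + 6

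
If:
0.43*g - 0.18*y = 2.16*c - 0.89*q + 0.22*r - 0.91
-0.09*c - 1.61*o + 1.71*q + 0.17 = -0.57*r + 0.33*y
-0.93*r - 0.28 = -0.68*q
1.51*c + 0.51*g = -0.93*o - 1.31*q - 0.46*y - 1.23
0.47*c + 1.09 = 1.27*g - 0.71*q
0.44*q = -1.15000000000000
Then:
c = -5.56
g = -2.66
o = -14.46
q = -2.61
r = -2.21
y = 55.19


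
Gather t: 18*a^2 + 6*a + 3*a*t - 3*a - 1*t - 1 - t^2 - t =18*a^2 + 3*a - t^2 + t*(3*a - 2) - 1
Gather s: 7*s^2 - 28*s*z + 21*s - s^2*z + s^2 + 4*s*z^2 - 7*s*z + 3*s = s^2*(8 - z) + s*(4*z^2 - 35*z + 24)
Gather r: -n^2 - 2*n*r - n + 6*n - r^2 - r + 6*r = -n^2 + 5*n - r^2 + r*(5 - 2*n)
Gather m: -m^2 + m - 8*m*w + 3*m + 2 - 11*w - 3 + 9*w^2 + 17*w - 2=-m^2 + m*(4 - 8*w) + 9*w^2 + 6*w - 3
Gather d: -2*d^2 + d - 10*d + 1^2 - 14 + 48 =-2*d^2 - 9*d + 35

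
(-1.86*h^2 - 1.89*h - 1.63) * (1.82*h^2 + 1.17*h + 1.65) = -3.3852*h^4 - 5.616*h^3 - 8.2469*h^2 - 5.0256*h - 2.6895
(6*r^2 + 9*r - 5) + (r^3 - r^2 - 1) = r^3 + 5*r^2 + 9*r - 6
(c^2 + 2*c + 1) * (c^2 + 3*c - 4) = c^4 + 5*c^3 + 3*c^2 - 5*c - 4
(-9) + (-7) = -16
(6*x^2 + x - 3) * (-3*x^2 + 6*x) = -18*x^4 + 33*x^3 + 15*x^2 - 18*x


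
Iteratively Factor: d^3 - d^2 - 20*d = (d - 5)*(d^2 + 4*d) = (d - 5)*(d + 4)*(d)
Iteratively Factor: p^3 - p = (p + 1)*(p^2 - p) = p*(p + 1)*(p - 1)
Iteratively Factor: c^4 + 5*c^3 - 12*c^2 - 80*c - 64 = (c + 1)*(c^3 + 4*c^2 - 16*c - 64) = (c - 4)*(c + 1)*(c^2 + 8*c + 16) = (c - 4)*(c + 1)*(c + 4)*(c + 4)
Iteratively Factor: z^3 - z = (z - 1)*(z^2 + z) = (z - 1)*(z + 1)*(z)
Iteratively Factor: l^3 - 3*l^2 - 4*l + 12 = (l - 3)*(l^2 - 4) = (l - 3)*(l + 2)*(l - 2)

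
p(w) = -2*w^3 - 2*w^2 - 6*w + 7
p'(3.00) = -72.00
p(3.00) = -83.00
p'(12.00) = -918.00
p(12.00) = -3809.00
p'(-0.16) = -5.51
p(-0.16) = 7.92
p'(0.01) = -6.04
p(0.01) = 6.94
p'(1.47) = -24.85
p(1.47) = -12.49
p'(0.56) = -10.12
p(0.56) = 2.66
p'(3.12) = -76.89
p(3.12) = -91.93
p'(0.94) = -15.06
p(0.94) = -2.07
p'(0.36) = -8.22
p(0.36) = 4.49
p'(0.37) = -8.30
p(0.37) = 4.40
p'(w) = -6*w^2 - 4*w - 6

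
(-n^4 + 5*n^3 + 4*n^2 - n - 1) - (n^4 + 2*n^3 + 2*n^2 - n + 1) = -2*n^4 + 3*n^3 + 2*n^2 - 2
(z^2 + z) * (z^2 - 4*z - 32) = z^4 - 3*z^3 - 36*z^2 - 32*z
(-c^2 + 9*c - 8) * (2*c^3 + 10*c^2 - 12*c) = -2*c^5 + 8*c^4 + 86*c^3 - 188*c^2 + 96*c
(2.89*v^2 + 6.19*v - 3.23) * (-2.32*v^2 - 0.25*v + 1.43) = -6.7048*v^4 - 15.0833*v^3 + 10.0788*v^2 + 9.6592*v - 4.6189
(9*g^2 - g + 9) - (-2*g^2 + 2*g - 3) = 11*g^2 - 3*g + 12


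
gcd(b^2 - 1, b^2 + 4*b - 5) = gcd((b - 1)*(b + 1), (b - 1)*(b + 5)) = b - 1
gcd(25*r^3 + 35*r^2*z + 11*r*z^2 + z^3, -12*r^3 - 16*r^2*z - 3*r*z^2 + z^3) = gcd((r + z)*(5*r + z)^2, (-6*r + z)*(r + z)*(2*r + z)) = r + z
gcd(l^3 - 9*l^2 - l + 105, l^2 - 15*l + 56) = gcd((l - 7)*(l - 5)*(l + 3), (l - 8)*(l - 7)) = l - 7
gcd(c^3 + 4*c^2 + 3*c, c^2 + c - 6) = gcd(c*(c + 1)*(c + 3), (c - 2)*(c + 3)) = c + 3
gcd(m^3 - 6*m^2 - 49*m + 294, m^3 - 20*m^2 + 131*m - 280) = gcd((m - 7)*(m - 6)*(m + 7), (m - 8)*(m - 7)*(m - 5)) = m - 7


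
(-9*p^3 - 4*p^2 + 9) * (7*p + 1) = -63*p^4 - 37*p^3 - 4*p^2 + 63*p + 9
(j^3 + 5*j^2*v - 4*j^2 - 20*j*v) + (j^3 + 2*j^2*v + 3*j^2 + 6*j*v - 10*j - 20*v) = 2*j^3 + 7*j^2*v - j^2 - 14*j*v - 10*j - 20*v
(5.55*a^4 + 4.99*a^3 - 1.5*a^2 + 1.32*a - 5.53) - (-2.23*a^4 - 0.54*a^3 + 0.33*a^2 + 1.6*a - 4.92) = 7.78*a^4 + 5.53*a^3 - 1.83*a^2 - 0.28*a - 0.61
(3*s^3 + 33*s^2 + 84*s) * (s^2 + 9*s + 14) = 3*s^5 + 60*s^4 + 423*s^3 + 1218*s^2 + 1176*s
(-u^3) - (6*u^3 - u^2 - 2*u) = -7*u^3 + u^2 + 2*u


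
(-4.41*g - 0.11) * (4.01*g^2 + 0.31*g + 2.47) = -17.6841*g^3 - 1.8082*g^2 - 10.9268*g - 0.2717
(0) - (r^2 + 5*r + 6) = -r^2 - 5*r - 6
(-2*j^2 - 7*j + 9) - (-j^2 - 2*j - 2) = -j^2 - 5*j + 11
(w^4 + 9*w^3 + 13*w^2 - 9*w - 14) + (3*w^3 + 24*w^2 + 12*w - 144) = w^4 + 12*w^3 + 37*w^2 + 3*w - 158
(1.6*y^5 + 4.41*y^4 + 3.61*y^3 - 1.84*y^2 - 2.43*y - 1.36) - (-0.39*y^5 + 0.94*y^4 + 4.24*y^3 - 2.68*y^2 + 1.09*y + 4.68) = 1.99*y^5 + 3.47*y^4 - 0.63*y^3 + 0.84*y^2 - 3.52*y - 6.04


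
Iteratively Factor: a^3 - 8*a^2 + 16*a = (a - 4)*(a^2 - 4*a) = a*(a - 4)*(a - 4)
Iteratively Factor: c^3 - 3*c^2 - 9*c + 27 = (c - 3)*(c^2 - 9) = (c - 3)*(c + 3)*(c - 3)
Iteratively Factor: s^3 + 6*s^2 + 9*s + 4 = (s + 1)*(s^2 + 5*s + 4) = (s + 1)*(s + 4)*(s + 1)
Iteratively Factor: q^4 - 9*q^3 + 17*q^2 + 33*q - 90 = (q + 2)*(q^3 - 11*q^2 + 39*q - 45) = (q - 5)*(q + 2)*(q^2 - 6*q + 9) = (q - 5)*(q - 3)*(q + 2)*(q - 3)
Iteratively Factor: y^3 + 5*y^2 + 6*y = (y + 3)*(y^2 + 2*y) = y*(y + 3)*(y + 2)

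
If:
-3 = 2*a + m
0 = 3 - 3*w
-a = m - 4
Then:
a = -7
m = 11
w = 1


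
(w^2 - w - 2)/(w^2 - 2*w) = (w + 1)/w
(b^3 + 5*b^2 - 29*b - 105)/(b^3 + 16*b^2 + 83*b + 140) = (b^2 - 2*b - 15)/(b^2 + 9*b + 20)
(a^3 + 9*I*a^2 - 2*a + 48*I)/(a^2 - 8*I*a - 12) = (a^2 + 11*I*a - 24)/(a - 6*I)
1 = 1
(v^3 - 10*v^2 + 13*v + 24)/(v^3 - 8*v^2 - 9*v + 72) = (v + 1)/(v + 3)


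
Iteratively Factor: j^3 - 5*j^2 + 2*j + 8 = (j - 4)*(j^2 - j - 2) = (j - 4)*(j + 1)*(j - 2)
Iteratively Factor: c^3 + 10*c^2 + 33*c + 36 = (c + 4)*(c^2 + 6*c + 9) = (c + 3)*(c + 4)*(c + 3)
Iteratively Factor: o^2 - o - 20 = (o - 5)*(o + 4)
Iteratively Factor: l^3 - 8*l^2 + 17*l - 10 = (l - 5)*(l^2 - 3*l + 2) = (l - 5)*(l - 1)*(l - 2)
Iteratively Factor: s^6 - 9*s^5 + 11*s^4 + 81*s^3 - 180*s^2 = (s)*(s^5 - 9*s^4 + 11*s^3 + 81*s^2 - 180*s) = s*(s - 3)*(s^4 - 6*s^3 - 7*s^2 + 60*s) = s*(s - 4)*(s - 3)*(s^3 - 2*s^2 - 15*s) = s*(s - 4)*(s - 3)*(s + 3)*(s^2 - 5*s) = s^2*(s - 4)*(s - 3)*(s + 3)*(s - 5)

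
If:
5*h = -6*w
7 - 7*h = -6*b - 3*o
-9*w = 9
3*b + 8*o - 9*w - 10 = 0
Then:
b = 41/195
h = 6/5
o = 3/65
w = -1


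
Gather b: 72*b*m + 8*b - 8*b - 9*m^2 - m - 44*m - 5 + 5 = 72*b*m - 9*m^2 - 45*m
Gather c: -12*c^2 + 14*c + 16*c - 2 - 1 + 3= -12*c^2 + 30*c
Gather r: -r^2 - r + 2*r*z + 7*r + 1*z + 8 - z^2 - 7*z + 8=-r^2 + r*(2*z + 6) - z^2 - 6*z + 16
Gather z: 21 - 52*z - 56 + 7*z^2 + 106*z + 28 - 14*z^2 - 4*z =-7*z^2 + 50*z - 7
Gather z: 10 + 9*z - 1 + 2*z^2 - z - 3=2*z^2 + 8*z + 6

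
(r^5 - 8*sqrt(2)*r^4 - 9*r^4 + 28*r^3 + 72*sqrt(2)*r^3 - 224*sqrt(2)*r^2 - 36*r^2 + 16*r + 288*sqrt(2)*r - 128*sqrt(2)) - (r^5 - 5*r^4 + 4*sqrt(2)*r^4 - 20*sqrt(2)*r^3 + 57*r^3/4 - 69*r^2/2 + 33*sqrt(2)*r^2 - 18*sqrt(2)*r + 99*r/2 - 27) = -12*sqrt(2)*r^4 - 4*r^4 + 55*r^3/4 + 92*sqrt(2)*r^3 - 257*sqrt(2)*r^2 - 3*r^2/2 - 67*r/2 + 306*sqrt(2)*r - 128*sqrt(2) + 27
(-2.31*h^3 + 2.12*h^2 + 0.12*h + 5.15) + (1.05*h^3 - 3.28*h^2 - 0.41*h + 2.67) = -1.26*h^3 - 1.16*h^2 - 0.29*h + 7.82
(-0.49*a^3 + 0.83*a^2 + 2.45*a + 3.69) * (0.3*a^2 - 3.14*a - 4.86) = -0.147*a^5 + 1.7876*a^4 + 0.5102*a^3 - 10.6198*a^2 - 23.4936*a - 17.9334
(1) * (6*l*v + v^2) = 6*l*v + v^2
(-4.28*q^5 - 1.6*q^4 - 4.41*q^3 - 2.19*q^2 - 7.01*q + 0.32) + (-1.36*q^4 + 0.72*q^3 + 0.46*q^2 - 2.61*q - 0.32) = -4.28*q^5 - 2.96*q^4 - 3.69*q^3 - 1.73*q^2 - 9.62*q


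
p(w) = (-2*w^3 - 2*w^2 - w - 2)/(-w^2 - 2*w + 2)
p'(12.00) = 1.95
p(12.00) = 22.64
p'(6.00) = 1.85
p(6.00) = 11.13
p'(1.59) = -0.21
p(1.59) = 4.50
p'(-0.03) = -1.33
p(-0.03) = -0.96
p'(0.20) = -3.57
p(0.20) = -1.47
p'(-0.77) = -0.58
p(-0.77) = -0.51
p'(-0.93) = -0.84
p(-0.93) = -0.40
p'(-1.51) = -3.40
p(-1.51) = 0.67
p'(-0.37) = -0.47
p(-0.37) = -0.69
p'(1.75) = 0.34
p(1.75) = 4.51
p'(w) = (2*w + 2)*(-2*w^3 - 2*w^2 - w - 2)/(-w^2 - 2*w + 2)^2 + (-6*w^2 - 4*w - 1)/(-w^2 - 2*w + 2) = (2*w^4 + 8*w^3 - 9*w^2 - 12*w - 6)/(w^4 + 4*w^3 - 8*w + 4)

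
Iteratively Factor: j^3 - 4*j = (j)*(j^2 - 4) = j*(j - 2)*(j + 2)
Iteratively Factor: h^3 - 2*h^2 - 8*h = (h)*(h^2 - 2*h - 8) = h*(h - 4)*(h + 2)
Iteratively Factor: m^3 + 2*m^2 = (m)*(m^2 + 2*m) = m*(m + 2)*(m)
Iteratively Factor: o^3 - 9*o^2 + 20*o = (o - 5)*(o^2 - 4*o) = o*(o - 5)*(o - 4)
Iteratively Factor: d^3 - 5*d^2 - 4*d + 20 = (d + 2)*(d^2 - 7*d + 10) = (d - 2)*(d + 2)*(d - 5)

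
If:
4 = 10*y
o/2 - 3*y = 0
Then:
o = 12/5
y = 2/5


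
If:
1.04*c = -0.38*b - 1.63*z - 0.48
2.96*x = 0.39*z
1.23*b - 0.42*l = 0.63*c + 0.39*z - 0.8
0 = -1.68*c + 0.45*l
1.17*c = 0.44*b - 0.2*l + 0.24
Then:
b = -0.77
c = -0.05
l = -0.19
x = -0.01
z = -0.08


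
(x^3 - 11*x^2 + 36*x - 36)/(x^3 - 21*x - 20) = (-x^3 + 11*x^2 - 36*x + 36)/(-x^3 + 21*x + 20)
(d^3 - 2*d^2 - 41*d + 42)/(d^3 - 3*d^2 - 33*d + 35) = (d + 6)/(d + 5)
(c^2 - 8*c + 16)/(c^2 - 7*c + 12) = (c - 4)/(c - 3)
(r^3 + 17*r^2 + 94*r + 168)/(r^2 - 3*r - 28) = (r^2 + 13*r + 42)/(r - 7)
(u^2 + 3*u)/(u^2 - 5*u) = (u + 3)/(u - 5)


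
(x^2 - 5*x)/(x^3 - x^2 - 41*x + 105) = x/(x^2 + 4*x - 21)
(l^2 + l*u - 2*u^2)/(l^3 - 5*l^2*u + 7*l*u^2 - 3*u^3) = (l + 2*u)/(l^2 - 4*l*u + 3*u^2)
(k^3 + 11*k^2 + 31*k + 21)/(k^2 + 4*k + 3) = k + 7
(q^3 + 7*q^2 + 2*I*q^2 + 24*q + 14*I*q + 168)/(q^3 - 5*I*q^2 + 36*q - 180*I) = (q^2 + q*(7 - 4*I) - 28*I)/(q^2 - 11*I*q - 30)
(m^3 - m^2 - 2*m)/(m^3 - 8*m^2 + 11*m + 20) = m*(m - 2)/(m^2 - 9*m + 20)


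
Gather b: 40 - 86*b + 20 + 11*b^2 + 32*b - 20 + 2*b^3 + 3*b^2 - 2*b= 2*b^3 + 14*b^2 - 56*b + 40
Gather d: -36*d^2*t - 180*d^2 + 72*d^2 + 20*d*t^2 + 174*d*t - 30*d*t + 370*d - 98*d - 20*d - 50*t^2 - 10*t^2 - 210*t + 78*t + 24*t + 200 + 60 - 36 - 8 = d^2*(-36*t - 108) + d*(20*t^2 + 144*t + 252) - 60*t^2 - 108*t + 216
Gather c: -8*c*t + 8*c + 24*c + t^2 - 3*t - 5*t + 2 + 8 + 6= c*(32 - 8*t) + t^2 - 8*t + 16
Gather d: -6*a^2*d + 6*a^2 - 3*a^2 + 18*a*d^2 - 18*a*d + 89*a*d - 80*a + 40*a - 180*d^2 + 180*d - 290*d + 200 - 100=3*a^2 - 40*a + d^2*(18*a - 180) + d*(-6*a^2 + 71*a - 110) + 100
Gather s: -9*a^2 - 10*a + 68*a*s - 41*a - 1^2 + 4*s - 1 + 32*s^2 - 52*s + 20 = -9*a^2 - 51*a + 32*s^2 + s*(68*a - 48) + 18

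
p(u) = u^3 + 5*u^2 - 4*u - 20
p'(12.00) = 548.00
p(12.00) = 2380.00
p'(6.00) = 164.00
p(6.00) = 352.00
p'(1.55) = 18.71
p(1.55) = -10.46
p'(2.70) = 44.87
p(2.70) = 25.33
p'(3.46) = 66.51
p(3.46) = 67.44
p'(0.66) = 3.91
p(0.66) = -20.17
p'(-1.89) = -12.18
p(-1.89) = -1.33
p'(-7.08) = 75.58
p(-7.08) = -95.94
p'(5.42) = 138.33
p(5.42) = 264.42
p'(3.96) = 82.64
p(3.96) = 104.67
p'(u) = 3*u^2 + 10*u - 4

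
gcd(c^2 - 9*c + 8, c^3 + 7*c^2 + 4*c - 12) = c - 1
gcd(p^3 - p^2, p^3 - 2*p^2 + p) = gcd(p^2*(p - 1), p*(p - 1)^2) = p^2 - p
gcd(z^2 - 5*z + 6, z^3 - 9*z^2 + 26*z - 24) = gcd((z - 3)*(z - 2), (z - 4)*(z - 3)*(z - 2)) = z^2 - 5*z + 6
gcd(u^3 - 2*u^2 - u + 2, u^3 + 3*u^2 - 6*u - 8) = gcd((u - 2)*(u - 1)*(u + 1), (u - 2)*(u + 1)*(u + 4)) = u^2 - u - 2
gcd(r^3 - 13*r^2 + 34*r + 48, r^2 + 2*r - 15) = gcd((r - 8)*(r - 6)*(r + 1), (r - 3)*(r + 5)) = 1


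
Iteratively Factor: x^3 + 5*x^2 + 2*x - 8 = (x - 1)*(x^2 + 6*x + 8) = (x - 1)*(x + 4)*(x + 2)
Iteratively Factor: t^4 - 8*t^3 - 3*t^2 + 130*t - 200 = (t - 5)*(t^3 - 3*t^2 - 18*t + 40) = (t - 5)*(t + 4)*(t^2 - 7*t + 10) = (t - 5)^2*(t + 4)*(t - 2)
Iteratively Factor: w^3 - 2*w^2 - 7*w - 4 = (w - 4)*(w^2 + 2*w + 1) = (w - 4)*(w + 1)*(w + 1)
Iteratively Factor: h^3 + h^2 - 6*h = (h - 2)*(h^2 + 3*h) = h*(h - 2)*(h + 3)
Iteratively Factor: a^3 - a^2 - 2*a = (a)*(a^2 - a - 2) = a*(a - 2)*(a + 1)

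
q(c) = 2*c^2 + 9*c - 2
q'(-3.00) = -3.00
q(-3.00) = -11.00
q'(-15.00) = -51.00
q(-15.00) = 313.00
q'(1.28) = 14.12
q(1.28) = 12.80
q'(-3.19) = -3.76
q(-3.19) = -10.36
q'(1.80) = 16.20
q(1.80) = 20.68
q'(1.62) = 15.48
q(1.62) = 17.83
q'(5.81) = 32.24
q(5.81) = 117.80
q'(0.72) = 11.88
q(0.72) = 5.52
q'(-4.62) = -9.48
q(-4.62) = -0.89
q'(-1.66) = 2.36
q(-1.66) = -11.43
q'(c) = 4*c + 9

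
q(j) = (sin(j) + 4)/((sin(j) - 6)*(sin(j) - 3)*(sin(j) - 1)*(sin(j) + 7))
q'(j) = -(sin(j) + 4)*cos(j)/((sin(j) - 6)*(sin(j) - 3)*(sin(j) - 1)*(sin(j) + 7)^2) + cos(j)/((sin(j) - 6)*(sin(j) - 3)*(sin(j) - 1)*(sin(j) + 7)) - (sin(j) + 4)*cos(j)/((sin(j) - 6)*(sin(j) - 3)*(sin(j) - 1)^2*(sin(j) + 7)) - (sin(j) + 4)*cos(j)/((sin(j) - 6)*(sin(j) - 3)^2*(sin(j) - 1)*(sin(j) + 7)) - (sin(j) + 4)*cos(j)/((sin(j) - 6)^2*(sin(j) - 3)*(sin(j) - 1)*(sin(j) + 7))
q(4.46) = -0.01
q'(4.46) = 0.00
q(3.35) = -0.02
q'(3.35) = 0.03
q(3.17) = -0.03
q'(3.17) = 0.05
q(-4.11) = -0.31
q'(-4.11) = 1.13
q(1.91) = -1.05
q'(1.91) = 6.40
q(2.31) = -0.20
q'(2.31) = 0.60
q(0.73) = -0.15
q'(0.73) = -0.41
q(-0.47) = -0.02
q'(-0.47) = -0.02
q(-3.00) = -0.03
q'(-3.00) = 0.04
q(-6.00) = -0.05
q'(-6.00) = -0.10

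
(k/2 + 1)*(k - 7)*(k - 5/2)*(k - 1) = k^4/2 - 17*k^3/4 + 3*k^2 + 73*k/4 - 35/2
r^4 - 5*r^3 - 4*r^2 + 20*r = r*(r - 5)*(r - 2)*(r + 2)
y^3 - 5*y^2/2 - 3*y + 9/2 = (y - 3)*(y - 1)*(y + 3/2)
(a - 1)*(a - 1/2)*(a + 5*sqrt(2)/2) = a^3 - 3*a^2/2 + 5*sqrt(2)*a^2/2 - 15*sqrt(2)*a/4 + a/2 + 5*sqrt(2)/4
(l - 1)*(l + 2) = l^2 + l - 2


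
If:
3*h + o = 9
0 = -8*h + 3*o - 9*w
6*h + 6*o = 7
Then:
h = 47/12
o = -11/4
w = -475/108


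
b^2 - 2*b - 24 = (b - 6)*(b + 4)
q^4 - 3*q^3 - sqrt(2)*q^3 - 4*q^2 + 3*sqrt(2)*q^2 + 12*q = q*(q - 3)*(q - 2*sqrt(2))*(q + sqrt(2))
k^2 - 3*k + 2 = (k - 2)*(k - 1)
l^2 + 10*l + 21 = (l + 3)*(l + 7)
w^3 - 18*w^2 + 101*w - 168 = (w - 8)*(w - 7)*(w - 3)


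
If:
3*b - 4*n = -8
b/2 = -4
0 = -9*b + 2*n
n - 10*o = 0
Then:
No Solution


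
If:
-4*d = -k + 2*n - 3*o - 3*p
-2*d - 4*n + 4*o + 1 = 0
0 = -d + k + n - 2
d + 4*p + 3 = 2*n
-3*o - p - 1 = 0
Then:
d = -11/39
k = 115/78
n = 19/78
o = -23/156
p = -29/52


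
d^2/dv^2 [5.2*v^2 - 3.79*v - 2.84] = 10.4000000000000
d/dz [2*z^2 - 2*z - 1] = 4*z - 2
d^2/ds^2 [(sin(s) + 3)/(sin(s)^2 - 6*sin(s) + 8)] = (-sin(s)^5 - 18*sin(s)^4 + 104*sin(s)^3 - 42*sin(s)^2 - 364*sin(s) + 264)/(sin(s)^2 - 6*sin(s) + 8)^3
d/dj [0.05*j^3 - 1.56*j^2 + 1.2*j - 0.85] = 0.15*j^2 - 3.12*j + 1.2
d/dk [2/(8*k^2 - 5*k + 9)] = 2*(5 - 16*k)/(8*k^2 - 5*k + 9)^2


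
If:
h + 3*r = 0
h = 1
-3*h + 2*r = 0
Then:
No Solution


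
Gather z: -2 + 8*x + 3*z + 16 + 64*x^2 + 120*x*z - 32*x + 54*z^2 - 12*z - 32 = 64*x^2 - 24*x + 54*z^2 + z*(120*x - 9) - 18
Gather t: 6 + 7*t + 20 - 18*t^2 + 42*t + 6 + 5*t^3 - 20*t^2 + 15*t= 5*t^3 - 38*t^2 + 64*t + 32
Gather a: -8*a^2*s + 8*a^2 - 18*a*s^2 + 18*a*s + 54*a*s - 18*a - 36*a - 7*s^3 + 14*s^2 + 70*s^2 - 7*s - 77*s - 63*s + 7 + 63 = a^2*(8 - 8*s) + a*(-18*s^2 + 72*s - 54) - 7*s^3 + 84*s^2 - 147*s + 70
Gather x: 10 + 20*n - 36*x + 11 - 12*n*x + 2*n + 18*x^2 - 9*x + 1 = 22*n + 18*x^2 + x*(-12*n - 45) + 22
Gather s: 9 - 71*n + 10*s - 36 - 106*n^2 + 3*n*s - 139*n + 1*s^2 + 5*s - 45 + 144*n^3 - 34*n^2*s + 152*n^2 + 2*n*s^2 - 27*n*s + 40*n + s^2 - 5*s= 144*n^3 + 46*n^2 - 170*n + s^2*(2*n + 2) + s*(-34*n^2 - 24*n + 10) - 72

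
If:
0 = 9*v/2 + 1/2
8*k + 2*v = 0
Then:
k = 1/36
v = -1/9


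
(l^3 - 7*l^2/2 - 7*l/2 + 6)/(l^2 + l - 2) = (l^2 - 5*l/2 - 6)/(l + 2)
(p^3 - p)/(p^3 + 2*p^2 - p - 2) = p/(p + 2)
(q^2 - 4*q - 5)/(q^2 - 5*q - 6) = (q - 5)/(q - 6)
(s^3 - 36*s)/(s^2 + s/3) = 3*(s^2 - 36)/(3*s + 1)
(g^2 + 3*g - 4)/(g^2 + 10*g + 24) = (g - 1)/(g + 6)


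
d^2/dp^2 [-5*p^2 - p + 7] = -10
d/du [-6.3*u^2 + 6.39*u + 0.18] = 6.39 - 12.6*u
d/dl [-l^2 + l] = 1 - 2*l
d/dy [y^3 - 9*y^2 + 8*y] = 3*y^2 - 18*y + 8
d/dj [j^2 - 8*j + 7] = 2*j - 8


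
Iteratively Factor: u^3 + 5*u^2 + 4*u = (u + 1)*(u^2 + 4*u) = u*(u + 1)*(u + 4)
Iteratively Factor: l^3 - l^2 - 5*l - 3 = (l - 3)*(l^2 + 2*l + 1) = (l - 3)*(l + 1)*(l + 1)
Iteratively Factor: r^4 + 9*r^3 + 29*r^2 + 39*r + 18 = (r + 2)*(r^3 + 7*r^2 + 15*r + 9) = (r + 2)*(r + 3)*(r^2 + 4*r + 3) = (r + 1)*(r + 2)*(r + 3)*(r + 3)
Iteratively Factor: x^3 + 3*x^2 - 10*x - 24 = (x + 4)*(x^2 - x - 6) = (x - 3)*(x + 4)*(x + 2)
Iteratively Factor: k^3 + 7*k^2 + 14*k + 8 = (k + 4)*(k^2 + 3*k + 2) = (k + 2)*(k + 4)*(k + 1)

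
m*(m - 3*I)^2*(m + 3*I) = m^4 - 3*I*m^3 + 9*m^2 - 27*I*m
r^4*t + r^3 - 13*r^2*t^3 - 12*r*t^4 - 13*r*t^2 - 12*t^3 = (r - 4*t)*(r + t)*(r + 3*t)*(r*t + 1)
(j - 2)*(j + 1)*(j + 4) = j^3 + 3*j^2 - 6*j - 8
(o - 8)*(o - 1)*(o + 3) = o^3 - 6*o^2 - 19*o + 24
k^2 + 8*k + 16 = (k + 4)^2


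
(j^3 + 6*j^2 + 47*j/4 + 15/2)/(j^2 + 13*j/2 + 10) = (j^2 + 7*j/2 + 3)/(j + 4)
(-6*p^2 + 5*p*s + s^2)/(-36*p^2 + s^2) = (p - s)/(6*p - s)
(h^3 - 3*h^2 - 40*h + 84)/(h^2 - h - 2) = (h^2 - h - 42)/(h + 1)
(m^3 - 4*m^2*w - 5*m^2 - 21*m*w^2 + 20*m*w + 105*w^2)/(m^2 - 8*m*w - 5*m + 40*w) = (-m^2 + 4*m*w + 21*w^2)/(-m + 8*w)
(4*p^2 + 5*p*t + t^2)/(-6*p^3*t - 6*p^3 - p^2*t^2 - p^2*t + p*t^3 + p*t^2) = (-4*p^2 - 5*p*t - t^2)/(p*(6*p^2*t + 6*p^2 + p*t^2 + p*t - t^3 - t^2))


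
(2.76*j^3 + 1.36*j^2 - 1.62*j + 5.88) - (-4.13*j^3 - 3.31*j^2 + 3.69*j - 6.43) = 6.89*j^3 + 4.67*j^2 - 5.31*j + 12.31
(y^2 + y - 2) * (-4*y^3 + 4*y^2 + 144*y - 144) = -4*y^5 + 156*y^3 - 8*y^2 - 432*y + 288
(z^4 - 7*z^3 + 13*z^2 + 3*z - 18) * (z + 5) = z^5 - 2*z^4 - 22*z^3 + 68*z^2 - 3*z - 90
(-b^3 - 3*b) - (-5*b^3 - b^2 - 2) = 4*b^3 + b^2 - 3*b + 2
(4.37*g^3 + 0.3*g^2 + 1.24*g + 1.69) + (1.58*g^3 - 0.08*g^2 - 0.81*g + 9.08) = 5.95*g^3 + 0.22*g^2 + 0.43*g + 10.77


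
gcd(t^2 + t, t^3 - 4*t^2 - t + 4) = t + 1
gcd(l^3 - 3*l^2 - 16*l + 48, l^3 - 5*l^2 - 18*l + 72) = l^2 + l - 12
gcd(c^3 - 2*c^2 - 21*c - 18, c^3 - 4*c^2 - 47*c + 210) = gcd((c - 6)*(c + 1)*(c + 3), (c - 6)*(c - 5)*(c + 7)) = c - 6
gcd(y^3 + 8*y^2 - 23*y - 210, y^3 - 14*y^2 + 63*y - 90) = y - 5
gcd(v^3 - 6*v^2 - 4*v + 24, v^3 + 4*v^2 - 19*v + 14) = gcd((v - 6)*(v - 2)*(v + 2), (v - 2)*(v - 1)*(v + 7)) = v - 2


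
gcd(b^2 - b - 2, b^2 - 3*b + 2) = b - 2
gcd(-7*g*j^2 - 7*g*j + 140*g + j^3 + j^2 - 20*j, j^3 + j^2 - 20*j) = j^2 + j - 20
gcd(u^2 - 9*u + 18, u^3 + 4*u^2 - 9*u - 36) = u - 3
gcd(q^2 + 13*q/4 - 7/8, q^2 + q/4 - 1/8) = q - 1/4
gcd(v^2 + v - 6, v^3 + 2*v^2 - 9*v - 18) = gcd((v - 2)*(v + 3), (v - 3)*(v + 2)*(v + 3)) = v + 3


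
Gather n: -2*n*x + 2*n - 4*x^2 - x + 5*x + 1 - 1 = n*(2 - 2*x) - 4*x^2 + 4*x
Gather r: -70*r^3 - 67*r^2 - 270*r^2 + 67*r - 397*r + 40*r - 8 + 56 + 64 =-70*r^3 - 337*r^2 - 290*r + 112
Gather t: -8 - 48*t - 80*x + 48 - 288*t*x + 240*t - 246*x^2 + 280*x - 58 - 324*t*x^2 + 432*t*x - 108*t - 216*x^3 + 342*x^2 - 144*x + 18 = t*(-324*x^2 + 144*x + 84) - 216*x^3 + 96*x^2 + 56*x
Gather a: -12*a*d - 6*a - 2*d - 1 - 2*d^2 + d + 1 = a*(-12*d - 6) - 2*d^2 - d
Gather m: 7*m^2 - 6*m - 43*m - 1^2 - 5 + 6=7*m^2 - 49*m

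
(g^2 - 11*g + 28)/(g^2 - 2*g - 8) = (g - 7)/(g + 2)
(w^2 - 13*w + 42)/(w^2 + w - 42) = (w - 7)/(w + 7)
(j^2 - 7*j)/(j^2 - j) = (j - 7)/(j - 1)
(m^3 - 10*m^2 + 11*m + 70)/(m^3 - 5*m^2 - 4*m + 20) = (m - 7)/(m - 2)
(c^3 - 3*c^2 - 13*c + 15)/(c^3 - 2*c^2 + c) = (c^2 - 2*c - 15)/(c*(c - 1))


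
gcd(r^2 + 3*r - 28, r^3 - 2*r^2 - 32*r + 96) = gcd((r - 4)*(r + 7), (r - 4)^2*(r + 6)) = r - 4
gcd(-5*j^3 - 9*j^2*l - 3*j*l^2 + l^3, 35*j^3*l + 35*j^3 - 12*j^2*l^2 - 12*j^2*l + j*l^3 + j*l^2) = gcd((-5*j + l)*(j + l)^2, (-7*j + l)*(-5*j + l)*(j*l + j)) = 5*j - l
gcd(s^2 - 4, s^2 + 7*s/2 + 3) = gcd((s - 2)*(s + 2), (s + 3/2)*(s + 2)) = s + 2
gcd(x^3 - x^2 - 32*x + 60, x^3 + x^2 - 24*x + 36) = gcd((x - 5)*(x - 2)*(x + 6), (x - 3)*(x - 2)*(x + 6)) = x^2 + 4*x - 12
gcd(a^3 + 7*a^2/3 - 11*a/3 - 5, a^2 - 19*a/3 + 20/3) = 1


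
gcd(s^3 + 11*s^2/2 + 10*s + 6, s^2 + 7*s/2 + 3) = s^2 + 7*s/2 + 3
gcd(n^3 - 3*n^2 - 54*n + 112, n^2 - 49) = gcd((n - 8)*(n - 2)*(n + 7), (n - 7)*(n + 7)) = n + 7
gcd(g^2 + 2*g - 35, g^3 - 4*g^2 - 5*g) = g - 5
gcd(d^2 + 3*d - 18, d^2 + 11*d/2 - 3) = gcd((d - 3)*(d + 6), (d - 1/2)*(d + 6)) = d + 6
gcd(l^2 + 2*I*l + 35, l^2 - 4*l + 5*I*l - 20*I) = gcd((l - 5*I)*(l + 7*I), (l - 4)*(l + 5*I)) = 1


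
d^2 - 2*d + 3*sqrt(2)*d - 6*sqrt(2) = (d - 2)*(d + 3*sqrt(2))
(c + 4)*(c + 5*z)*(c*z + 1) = c^3*z + 5*c^2*z^2 + 4*c^2*z + c^2 + 20*c*z^2 + 5*c*z + 4*c + 20*z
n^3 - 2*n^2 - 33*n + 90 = (n - 5)*(n - 3)*(n + 6)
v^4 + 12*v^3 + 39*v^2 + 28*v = v*(v + 1)*(v + 4)*(v + 7)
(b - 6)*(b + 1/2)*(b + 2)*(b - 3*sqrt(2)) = b^4 - 3*sqrt(2)*b^3 - 7*b^3/2 - 14*b^2 + 21*sqrt(2)*b^2/2 - 6*b + 42*sqrt(2)*b + 18*sqrt(2)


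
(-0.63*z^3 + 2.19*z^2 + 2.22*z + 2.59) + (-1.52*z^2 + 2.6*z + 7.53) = -0.63*z^3 + 0.67*z^2 + 4.82*z + 10.12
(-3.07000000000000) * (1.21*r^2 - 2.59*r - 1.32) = -3.7147*r^2 + 7.9513*r + 4.0524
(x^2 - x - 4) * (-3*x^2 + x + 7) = -3*x^4 + 4*x^3 + 18*x^2 - 11*x - 28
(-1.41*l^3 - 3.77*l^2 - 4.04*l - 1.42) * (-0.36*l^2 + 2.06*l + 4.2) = 0.5076*l^5 - 1.5474*l^4 - 12.2338*l^3 - 23.6452*l^2 - 19.8932*l - 5.964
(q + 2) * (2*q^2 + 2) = 2*q^3 + 4*q^2 + 2*q + 4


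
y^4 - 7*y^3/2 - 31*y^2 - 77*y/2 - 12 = (y - 8)*(y + 1/2)*(y + 1)*(y + 3)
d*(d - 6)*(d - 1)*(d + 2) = d^4 - 5*d^3 - 8*d^2 + 12*d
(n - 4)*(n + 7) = n^2 + 3*n - 28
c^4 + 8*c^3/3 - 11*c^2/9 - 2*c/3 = c*(c - 2/3)*(c + 1/3)*(c + 3)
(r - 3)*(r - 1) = r^2 - 4*r + 3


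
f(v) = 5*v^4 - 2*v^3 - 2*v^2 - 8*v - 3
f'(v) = 20*v^3 - 6*v^2 - 4*v - 8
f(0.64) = -8.62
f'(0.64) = -7.77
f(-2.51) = 234.56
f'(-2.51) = -352.03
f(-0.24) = -1.15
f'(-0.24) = -7.66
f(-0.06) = -2.53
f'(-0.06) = -7.79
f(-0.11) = -2.14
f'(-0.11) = -7.66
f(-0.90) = 7.32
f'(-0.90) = -23.84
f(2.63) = 164.96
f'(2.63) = 303.81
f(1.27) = -7.48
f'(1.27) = 18.21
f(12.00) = 99837.00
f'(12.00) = 33640.00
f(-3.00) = 462.00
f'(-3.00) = -590.00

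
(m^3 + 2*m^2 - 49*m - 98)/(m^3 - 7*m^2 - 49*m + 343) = (m + 2)/(m - 7)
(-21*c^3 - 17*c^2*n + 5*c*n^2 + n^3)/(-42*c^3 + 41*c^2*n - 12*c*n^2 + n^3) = (7*c^2 + 8*c*n + n^2)/(14*c^2 - 9*c*n + n^2)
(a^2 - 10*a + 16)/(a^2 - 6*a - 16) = (a - 2)/(a + 2)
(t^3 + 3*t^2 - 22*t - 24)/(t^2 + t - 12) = (t^3 + 3*t^2 - 22*t - 24)/(t^2 + t - 12)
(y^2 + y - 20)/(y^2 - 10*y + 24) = (y + 5)/(y - 6)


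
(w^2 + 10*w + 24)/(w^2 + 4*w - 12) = (w + 4)/(w - 2)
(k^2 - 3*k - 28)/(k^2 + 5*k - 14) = (k^2 - 3*k - 28)/(k^2 + 5*k - 14)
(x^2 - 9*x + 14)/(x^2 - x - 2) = (x - 7)/(x + 1)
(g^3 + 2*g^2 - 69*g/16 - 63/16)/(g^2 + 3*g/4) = g + 5/4 - 21/(4*g)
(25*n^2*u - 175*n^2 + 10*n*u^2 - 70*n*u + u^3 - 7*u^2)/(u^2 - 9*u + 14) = (25*n^2 + 10*n*u + u^2)/(u - 2)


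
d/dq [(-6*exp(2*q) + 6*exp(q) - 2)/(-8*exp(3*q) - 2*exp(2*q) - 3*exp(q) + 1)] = (-48*exp(3*q) + 96*exp(2*q) - 18*exp(q) - 20)*exp(2*q)/(64*exp(6*q) + 32*exp(5*q) + 52*exp(4*q) - 4*exp(3*q) + 5*exp(2*q) - 6*exp(q) + 1)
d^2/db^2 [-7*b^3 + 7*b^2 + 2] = 14 - 42*b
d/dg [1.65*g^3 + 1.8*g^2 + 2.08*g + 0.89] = 4.95*g^2 + 3.6*g + 2.08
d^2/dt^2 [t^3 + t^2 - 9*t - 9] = 6*t + 2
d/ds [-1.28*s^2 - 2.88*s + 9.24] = -2.56*s - 2.88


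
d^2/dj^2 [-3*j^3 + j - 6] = -18*j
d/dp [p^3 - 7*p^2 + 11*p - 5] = 3*p^2 - 14*p + 11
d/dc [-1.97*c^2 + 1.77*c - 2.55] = 1.77 - 3.94*c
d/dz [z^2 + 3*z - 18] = 2*z + 3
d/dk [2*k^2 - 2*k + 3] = 4*k - 2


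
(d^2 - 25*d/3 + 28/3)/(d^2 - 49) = (d - 4/3)/(d + 7)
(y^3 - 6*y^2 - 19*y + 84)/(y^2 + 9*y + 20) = (y^2 - 10*y + 21)/(y + 5)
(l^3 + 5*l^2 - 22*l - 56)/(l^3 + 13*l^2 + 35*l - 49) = (l^2 - 2*l - 8)/(l^2 + 6*l - 7)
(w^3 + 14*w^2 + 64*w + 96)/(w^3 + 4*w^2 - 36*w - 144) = (w + 4)/(w - 6)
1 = 1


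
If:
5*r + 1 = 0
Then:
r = -1/5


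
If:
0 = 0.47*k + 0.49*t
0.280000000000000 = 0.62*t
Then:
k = -0.47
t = 0.45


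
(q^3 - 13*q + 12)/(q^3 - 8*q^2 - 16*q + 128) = (q^2 - 4*q + 3)/(q^2 - 12*q + 32)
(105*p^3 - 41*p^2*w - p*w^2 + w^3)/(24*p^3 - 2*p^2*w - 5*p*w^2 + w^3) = (35*p^2 - 2*p*w - w^2)/(8*p^2 + 2*p*w - w^2)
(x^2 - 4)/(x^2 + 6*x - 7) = (x^2 - 4)/(x^2 + 6*x - 7)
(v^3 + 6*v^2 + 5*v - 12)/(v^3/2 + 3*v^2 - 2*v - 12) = 2*(v^3 + 6*v^2 + 5*v - 12)/(v^3 + 6*v^2 - 4*v - 24)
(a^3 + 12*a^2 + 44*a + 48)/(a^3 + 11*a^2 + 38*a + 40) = (a + 6)/(a + 5)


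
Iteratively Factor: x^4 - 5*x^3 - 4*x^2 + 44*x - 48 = (x + 3)*(x^3 - 8*x^2 + 20*x - 16) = (x - 4)*(x + 3)*(x^2 - 4*x + 4) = (x - 4)*(x - 2)*(x + 3)*(x - 2)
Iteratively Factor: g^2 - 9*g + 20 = (g - 4)*(g - 5)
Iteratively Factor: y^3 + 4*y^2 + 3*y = (y + 3)*(y^2 + y) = (y + 1)*(y + 3)*(y)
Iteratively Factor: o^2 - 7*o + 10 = (o - 5)*(o - 2)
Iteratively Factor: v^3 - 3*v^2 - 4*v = (v)*(v^2 - 3*v - 4) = v*(v + 1)*(v - 4)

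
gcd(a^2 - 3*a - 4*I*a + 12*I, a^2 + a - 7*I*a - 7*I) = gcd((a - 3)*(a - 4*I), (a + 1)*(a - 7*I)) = 1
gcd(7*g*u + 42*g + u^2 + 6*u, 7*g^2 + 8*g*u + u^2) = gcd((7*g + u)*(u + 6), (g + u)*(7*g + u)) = 7*g + u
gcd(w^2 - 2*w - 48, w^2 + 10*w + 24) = w + 6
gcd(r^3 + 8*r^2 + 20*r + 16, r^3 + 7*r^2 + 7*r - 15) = 1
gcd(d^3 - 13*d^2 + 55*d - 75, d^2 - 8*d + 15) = d^2 - 8*d + 15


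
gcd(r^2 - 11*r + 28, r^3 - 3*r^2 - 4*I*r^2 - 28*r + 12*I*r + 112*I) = r - 7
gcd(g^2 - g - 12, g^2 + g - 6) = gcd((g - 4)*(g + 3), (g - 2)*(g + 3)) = g + 3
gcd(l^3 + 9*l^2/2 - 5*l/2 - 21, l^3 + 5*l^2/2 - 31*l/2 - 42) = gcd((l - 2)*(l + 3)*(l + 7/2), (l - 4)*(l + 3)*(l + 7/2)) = l^2 + 13*l/2 + 21/2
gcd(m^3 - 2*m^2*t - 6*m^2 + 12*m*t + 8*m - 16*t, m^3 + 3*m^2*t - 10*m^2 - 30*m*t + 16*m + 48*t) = m - 2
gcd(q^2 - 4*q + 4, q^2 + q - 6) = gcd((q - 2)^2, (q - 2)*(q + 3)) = q - 2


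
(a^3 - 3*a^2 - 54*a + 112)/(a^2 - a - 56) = a - 2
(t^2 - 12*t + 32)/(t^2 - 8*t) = (t - 4)/t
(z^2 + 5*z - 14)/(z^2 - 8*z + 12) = (z + 7)/(z - 6)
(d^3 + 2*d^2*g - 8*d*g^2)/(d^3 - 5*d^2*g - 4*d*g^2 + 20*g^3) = d*(d + 4*g)/(d^2 - 3*d*g - 10*g^2)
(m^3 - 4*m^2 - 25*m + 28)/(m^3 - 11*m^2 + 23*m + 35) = (m^2 + 3*m - 4)/(m^2 - 4*m - 5)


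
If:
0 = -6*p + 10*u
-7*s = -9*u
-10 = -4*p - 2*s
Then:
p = 175/97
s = 135/97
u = 105/97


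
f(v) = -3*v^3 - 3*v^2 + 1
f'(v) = -9*v^2 - 6*v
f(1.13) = -7.16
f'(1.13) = -18.27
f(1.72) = -23.14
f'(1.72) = -36.95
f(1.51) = -16.17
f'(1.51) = -29.58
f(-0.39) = 0.72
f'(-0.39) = 0.97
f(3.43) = -155.36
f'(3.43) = -126.46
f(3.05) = -112.03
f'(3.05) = -102.02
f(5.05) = -461.87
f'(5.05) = -259.82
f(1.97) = -33.58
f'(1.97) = -46.75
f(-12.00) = 4753.00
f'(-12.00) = -1224.00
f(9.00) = -2429.00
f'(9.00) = -783.00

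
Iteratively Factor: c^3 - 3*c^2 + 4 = (c - 2)*(c^2 - c - 2) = (c - 2)^2*(c + 1)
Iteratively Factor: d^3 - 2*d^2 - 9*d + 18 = (d + 3)*(d^2 - 5*d + 6) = (d - 2)*(d + 3)*(d - 3)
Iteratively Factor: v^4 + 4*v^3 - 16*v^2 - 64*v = (v)*(v^3 + 4*v^2 - 16*v - 64) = v*(v + 4)*(v^2 - 16) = v*(v + 4)^2*(v - 4)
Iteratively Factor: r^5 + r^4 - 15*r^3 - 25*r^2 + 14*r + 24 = (r + 3)*(r^4 - 2*r^3 - 9*r^2 + 2*r + 8) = (r + 2)*(r + 3)*(r^3 - 4*r^2 - r + 4) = (r - 4)*(r + 2)*(r + 3)*(r^2 - 1) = (r - 4)*(r + 1)*(r + 2)*(r + 3)*(r - 1)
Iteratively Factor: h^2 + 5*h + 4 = (h + 1)*(h + 4)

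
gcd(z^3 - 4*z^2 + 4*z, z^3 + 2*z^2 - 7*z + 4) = 1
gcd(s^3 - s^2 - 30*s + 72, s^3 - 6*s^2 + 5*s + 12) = s^2 - 7*s + 12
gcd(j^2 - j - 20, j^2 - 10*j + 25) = j - 5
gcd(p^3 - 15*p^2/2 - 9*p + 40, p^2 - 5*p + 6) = p - 2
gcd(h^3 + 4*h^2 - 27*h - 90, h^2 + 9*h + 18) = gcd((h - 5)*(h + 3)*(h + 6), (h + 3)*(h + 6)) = h^2 + 9*h + 18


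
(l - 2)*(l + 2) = l^2 - 4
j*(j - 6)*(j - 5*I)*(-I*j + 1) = -I*j^4 - 4*j^3 + 6*I*j^3 + 24*j^2 - 5*I*j^2 + 30*I*j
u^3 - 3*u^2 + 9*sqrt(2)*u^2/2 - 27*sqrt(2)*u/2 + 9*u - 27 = (u - 3)*(u + 3*sqrt(2)/2)*(u + 3*sqrt(2))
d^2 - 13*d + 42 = (d - 7)*(d - 6)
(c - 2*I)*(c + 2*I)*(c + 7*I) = c^3 + 7*I*c^2 + 4*c + 28*I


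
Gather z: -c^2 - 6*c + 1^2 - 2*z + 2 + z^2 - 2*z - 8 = -c^2 - 6*c + z^2 - 4*z - 5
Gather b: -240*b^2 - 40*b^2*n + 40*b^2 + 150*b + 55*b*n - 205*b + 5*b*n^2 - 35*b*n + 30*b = b^2*(-40*n - 200) + b*(5*n^2 + 20*n - 25)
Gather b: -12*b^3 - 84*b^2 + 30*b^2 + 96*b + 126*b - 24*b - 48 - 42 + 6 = -12*b^3 - 54*b^2 + 198*b - 84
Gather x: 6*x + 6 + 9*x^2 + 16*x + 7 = 9*x^2 + 22*x + 13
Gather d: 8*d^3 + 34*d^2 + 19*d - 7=8*d^3 + 34*d^2 + 19*d - 7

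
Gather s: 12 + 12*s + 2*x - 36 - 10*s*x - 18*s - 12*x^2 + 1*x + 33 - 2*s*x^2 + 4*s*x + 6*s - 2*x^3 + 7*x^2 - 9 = s*(-2*x^2 - 6*x) - 2*x^3 - 5*x^2 + 3*x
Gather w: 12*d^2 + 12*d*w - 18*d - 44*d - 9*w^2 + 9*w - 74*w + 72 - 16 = 12*d^2 - 62*d - 9*w^2 + w*(12*d - 65) + 56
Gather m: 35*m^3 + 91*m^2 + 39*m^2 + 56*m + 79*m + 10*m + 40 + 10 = 35*m^3 + 130*m^2 + 145*m + 50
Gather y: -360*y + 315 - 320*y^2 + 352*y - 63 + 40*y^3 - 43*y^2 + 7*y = 40*y^3 - 363*y^2 - y + 252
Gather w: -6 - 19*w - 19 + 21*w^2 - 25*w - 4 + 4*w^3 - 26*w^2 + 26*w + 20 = 4*w^3 - 5*w^2 - 18*w - 9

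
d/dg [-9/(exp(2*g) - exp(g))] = 9*(2*exp(g) - 1)*exp(-g)/(1 - exp(g))^2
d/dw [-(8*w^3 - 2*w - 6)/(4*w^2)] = (-4*w^3 - w - 6)/(2*w^3)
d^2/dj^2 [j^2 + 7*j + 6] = 2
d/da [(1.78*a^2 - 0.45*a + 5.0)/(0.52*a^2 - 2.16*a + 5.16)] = (-3.6108*a^2 + 13.1696*a + 8.478)/(0.2704*a^4 - 2.2464*a^3 + 10.032*a^2 - 22.2912*a + 26.6256)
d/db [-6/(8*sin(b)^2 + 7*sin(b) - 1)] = 6*(16*sin(b) + 7)*cos(b)/(8*sin(b)^2 + 7*sin(b) - 1)^2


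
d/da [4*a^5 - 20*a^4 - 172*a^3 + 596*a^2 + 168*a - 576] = 20*a^4 - 80*a^3 - 516*a^2 + 1192*a + 168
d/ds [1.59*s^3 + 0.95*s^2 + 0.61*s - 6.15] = 4.77*s^2 + 1.9*s + 0.61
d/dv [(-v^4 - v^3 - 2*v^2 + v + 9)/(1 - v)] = (3*v^4 - 2*v^3 - v^2 - 4*v + 10)/(v^2 - 2*v + 1)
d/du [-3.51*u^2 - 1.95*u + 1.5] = -7.02*u - 1.95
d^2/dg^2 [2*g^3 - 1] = 12*g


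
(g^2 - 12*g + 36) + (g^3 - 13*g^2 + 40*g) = g^3 - 12*g^2 + 28*g + 36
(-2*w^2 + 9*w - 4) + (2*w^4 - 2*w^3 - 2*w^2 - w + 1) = 2*w^4 - 2*w^3 - 4*w^2 + 8*w - 3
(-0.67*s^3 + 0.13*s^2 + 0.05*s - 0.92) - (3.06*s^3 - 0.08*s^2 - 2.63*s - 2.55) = -3.73*s^3 + 0.21*s^2 + 2.68*s + 1.63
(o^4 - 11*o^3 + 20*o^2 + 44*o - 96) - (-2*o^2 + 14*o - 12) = o^4 - 11*o^3 + 22*o^2 + 30*o - 84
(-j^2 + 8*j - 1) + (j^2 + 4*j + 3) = 12*j + 2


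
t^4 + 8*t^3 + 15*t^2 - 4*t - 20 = (t - 1)*(t + 2)^2*(t + 5)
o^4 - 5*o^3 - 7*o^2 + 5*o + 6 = (o - 6)*(o - 1)*(o + 1)^2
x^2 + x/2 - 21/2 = (x - 3)*(x + 7/2)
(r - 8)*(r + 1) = r^2 - 7*r - 8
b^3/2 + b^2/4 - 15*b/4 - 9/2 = (b/2 + 1)*(b - 3)*(b + 3/2)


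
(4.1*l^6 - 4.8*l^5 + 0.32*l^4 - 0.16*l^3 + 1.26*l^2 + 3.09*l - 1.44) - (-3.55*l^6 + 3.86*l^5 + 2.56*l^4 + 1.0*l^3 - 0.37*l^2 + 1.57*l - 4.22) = 7.65*l^6 - 8.66*l^5 - 2.24*l^4 - 1.16*l^3 + 1.63*l^2 + 1.52*l + 2.78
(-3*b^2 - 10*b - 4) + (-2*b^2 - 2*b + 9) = -5*b^2 - 12*b + 5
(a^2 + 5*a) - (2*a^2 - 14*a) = -a^2 + 19*a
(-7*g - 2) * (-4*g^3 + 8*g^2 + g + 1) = 28*g^4 - 48*g^3 - 23*g^2 - 9*g - 2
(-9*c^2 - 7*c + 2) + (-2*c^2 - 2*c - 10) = -11*c^2 - 9*c - 8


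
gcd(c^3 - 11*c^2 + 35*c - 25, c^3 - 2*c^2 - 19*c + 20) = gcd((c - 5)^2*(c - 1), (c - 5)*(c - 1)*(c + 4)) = c^2 - 6*c + 5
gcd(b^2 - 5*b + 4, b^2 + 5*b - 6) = b - 1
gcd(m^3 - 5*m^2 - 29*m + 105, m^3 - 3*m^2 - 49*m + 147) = m^2 - 10*m + 21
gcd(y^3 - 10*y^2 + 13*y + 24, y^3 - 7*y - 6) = y^2 - 2*y - 3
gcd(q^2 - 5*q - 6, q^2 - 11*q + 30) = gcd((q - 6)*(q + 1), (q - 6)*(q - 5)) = q - 6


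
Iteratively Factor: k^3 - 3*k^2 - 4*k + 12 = (k - 3)*(k^2 - 4) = (k - 3)*(k + 2)*(k - 2)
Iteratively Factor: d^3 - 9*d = (d - 3)*(d^2 + 3*d) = d*(d - 3)*(d + 3)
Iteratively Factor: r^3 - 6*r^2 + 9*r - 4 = (r - 1)*(r^2 - 5*r + 4) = (r - 1)^2*(r - 4)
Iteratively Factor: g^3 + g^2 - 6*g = (g + 3)*(g^2 - 2*g) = g*(g + 3)*(g - 2)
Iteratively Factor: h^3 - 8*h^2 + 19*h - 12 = (h - 1)*(h^2 - 7*h + 12) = (h - 3)*(h - 1)*(h - 4)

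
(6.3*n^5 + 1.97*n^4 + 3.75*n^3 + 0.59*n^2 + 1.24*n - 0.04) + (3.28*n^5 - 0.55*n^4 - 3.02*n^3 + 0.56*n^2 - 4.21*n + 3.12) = 9.58*n^5 + 1.42*n^4 + 0.73*n^3 + 1.15*n^2 - 2.97*n + 3.08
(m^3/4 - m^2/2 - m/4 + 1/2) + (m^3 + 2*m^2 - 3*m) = 5*m^3/4 + 3*m^2/2 - 13*m/4 + 1/2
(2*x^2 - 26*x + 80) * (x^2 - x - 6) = 2*x^4 - 28*x^3 + 94*x^2 + 76*x - 480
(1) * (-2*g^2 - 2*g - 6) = -2*g^2 - 2*g - 6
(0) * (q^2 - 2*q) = 0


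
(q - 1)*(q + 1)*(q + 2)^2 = q^4 + 4*q^3 + 3*q^2 - 4*q - 4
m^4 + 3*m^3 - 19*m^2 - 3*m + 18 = (m - 3)*(m - 1)*(m + 1)*(m + 6)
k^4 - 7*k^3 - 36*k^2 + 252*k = k*(k - 7)*(k - 6)*(k + 6)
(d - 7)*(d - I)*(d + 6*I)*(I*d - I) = I*d^4 - 5*d^3 - 8*I*d^3 + 40*d^2 + 13*I*d^2 - 35*d - 48*I*d + 42*I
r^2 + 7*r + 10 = (r + 2)*(r + 5)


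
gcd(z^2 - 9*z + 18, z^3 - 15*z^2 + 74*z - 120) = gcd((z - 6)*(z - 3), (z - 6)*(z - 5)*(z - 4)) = z - 6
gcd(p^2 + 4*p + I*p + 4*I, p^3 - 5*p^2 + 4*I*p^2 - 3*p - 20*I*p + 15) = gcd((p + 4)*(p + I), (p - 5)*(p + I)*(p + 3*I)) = p + I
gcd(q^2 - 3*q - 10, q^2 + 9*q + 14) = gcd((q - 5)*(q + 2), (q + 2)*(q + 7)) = q + 2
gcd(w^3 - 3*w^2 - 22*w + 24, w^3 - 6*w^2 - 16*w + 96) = w^2 - 2*w - 24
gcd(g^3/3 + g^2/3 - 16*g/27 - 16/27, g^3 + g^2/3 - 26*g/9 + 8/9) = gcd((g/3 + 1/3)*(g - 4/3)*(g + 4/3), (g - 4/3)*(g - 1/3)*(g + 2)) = g - 4/3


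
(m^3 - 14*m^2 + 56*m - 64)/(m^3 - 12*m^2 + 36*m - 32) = (m - 4)/(m - 2)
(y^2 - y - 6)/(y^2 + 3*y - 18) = (y + 2)/(y + 6)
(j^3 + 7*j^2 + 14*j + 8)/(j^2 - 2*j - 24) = (j^2 + 3*j + 2)/(j - 6)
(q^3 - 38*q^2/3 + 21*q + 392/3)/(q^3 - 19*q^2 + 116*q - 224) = (q + 7/3)/(q - 4)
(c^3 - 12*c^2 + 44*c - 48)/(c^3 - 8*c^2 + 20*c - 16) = (c - 6)/(c - 2)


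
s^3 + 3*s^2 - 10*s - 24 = (s - 3)*(s + 2)*(s + 4)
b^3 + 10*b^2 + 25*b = b*(b + 5)^2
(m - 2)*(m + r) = m^2 + m*r - 2*m - 2*r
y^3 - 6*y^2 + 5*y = y*(y - 5)*(y - 1)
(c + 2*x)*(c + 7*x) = c^2 + 9*c*x + 14*x^2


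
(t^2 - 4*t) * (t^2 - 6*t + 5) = t^4 - 10*t^3 + 29*t^2 - 20*t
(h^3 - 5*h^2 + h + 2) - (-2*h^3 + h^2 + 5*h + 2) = 3*h^3 - 6*h^2 - 4*h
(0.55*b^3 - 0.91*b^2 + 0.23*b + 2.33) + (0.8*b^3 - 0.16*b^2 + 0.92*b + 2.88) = 1.35*b^3 - 1.07*b^2 + 1.15*b + 5.21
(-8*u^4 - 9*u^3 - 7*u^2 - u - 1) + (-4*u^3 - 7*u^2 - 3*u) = -8*u^4 - 13*u^3 - 14*u^2 - 4*u - 1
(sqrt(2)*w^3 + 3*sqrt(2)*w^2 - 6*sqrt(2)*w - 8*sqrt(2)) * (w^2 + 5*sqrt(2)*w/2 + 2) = sqrt(2)*w^5 + 3*sqrt(2)*w^4 + 5*w^4 - 4*sqrt(2)*w^3 + 15*w^3 - 30*w^2 - 2*sqrt(2)*w^2 - 40*w - 12*sqrt(2)*w - 16*sqrt(2)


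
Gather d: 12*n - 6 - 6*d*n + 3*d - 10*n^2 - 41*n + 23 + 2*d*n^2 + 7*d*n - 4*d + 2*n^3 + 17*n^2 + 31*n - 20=d*(2*n^2 + n - 1) + 2*n^3 + 7*n^2 + 2*n - 3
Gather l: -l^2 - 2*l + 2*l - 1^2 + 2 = 1 - l^2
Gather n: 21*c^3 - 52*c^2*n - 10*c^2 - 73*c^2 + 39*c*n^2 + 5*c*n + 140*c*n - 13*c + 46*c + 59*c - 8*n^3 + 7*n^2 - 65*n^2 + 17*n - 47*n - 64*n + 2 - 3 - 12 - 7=21*c^3 - 83*c^2 + 92*c - 8*n^3 + n^2*(39*c - 58) + n*(-52*c^2 + 145*c - 94) - 20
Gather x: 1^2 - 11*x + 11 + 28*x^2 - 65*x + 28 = 28*x^2 - 76*x + 40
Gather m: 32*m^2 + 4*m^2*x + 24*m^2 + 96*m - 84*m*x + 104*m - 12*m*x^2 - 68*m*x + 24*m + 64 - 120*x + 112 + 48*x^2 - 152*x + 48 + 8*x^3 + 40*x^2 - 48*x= m^2*(4*x + 56) + m*(-12*x^2 - 152*x + 224) + 8*x^3 + 88*x^2 - 320*x + 224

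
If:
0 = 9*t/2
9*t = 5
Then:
No Solution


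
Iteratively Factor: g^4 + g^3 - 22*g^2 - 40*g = (g - 5)*(g^3 + 6*g^2 + 8*g) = (g - 5)*(g + 2)*(g^2 + 4*g) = g*(g - 5)*(g + 2)*(g + 4)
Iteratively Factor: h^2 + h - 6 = (h - 2)*(h + 3)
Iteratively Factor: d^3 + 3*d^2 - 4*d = (d)*(d^2 + 3*d - 4) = d*(d - 1)*(d + 4)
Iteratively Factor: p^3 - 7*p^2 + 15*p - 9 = (p - 3)*(p^2 - 4*p + 3) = (p - 3)*(p - 1)*(p - 3)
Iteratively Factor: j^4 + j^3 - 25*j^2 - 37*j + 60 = (j + 3)*(j^3 - 2*j^2 - 19*j + 20) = (j + 3)*(j + 4)*(j^2 - 6*j + 5) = (j - 1)*(j + 3)*(j + 4)*(j - 5)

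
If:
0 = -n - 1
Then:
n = -1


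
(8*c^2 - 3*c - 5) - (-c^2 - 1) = 9*c^2 - 3*c - 4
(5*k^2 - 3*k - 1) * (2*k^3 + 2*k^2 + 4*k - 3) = 10*k^5 + 4*k^4 + 12*k^3 - 29*k^2 + 5*k + 3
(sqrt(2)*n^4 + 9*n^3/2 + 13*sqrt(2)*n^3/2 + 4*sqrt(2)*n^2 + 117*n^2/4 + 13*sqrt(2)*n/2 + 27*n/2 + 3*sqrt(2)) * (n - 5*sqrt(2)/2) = sqrt(2)*n^5 - n^4/2 + 13*sqrt(2)*n^4/2 - 29*sqrt(2)*n^3/4 - 13*n^3/4 - 533*sqrt(2)*n^2/8 - 13*n^2/2 - 123*sqrt(2)*n/4 - 65*n/2 - 15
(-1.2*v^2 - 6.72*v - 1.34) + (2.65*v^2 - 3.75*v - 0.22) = 1.45*v^2 - 10.47*v - 1.56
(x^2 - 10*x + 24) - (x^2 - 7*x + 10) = 14 - 3*x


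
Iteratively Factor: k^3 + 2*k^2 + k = (k + 1)*(k^2 + k) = (k + 1)^2*(k)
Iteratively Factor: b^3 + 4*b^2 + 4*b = (b)*(b^2 + 4*b + 4) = b*(b + 2)*(b + 2)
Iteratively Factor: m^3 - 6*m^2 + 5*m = (m)*(m^2 - 6*m + 5) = m*(m - 1)*(m - 5)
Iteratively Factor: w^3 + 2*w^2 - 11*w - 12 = (w + 4)*(w^2 - 2*w - 3) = (w - 3)*(w + 4)*(w + 1)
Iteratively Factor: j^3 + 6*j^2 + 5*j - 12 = (j + 3)*(j^2 + 3*j - 4) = (j + 3)*(j + 4)*(j - 1)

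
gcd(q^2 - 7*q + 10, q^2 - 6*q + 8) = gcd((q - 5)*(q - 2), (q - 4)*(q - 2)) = q - 2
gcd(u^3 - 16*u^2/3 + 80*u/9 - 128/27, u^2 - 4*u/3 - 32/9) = u - 8/3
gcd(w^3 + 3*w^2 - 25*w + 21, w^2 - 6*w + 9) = w - 3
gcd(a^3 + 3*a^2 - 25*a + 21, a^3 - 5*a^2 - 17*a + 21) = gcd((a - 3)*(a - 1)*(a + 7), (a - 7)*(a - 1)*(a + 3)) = a - 1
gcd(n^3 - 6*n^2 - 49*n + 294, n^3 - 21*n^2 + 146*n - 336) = n^2 - 13*n + 42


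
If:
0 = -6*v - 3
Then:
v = -1/2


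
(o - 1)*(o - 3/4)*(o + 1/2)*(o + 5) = o^4 + 15*o^3/4 - 51*o^2/8 - o/4 + 15/8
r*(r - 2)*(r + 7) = r^3 + 5*r^2 - 14*r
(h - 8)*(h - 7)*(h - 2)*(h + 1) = h^4 - 16*h^3 + 69*h^2 - 26*h - 112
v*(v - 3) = v^2 - 3*v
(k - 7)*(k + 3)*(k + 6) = k^3 + 2*k^2 - 45*k - 126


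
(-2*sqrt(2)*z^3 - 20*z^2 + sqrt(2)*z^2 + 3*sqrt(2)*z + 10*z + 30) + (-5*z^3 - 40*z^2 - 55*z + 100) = -5*z^3 - 2*sqrt(2)*z^3 - 60*z^2 + sqrt(2)*z^2 - 45*z + 3*sqrt(2)*z + 130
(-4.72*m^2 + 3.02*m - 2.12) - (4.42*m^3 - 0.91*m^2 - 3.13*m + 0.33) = -4.42*m^3 - 3.81*m^2 + 6.15*m - 2.45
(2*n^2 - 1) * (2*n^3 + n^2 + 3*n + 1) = 4*n^5 + 2*n^4 + 4*n^3 + n^2 - 3*n - 1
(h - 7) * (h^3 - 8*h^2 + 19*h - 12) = h^4 - 15*h^3 + 75*h^2 - 145*h + 84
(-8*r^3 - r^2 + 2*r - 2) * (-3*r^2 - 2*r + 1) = 24*r^5 + 19*r^4 - 12*r^3 + r^2 + 6*r - 2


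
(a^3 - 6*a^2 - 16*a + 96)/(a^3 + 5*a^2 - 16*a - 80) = (a - 6)/(a + 5)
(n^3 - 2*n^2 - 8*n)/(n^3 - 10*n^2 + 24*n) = (n + 2)/(n - 6)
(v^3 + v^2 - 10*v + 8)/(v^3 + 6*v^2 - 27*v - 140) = (v^2 - 3*v + 2)/(v^2 + 2*v - 35)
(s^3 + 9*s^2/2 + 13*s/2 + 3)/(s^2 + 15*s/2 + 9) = (s^2 + 3*s + 2)/(s + 6)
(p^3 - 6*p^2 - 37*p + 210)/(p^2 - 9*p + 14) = (p^2 + p - 30)/(p - 2)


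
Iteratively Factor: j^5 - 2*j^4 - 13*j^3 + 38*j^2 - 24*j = (j - 2)*(j^4 - 13*j^2 + 12*j) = (j - 3)*(j - 2)*(j^3 + 3*j^2 - 4*j) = (j - 3)*(j - 2)*(j + 4)*(j^2 - j) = (j - 3)*(j - 2)*(j - 1)*(j + 4)*(j)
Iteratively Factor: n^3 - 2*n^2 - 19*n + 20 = (n - 5)*(n^2 + 3*n - 4) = (n - 5)*(n + 4)*(n - 1)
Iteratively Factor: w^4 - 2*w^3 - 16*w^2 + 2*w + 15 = (w - 1)*(w^3 - w^2 - 17*w - 15) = (w - 1)*(w + 3)*(w^2 - 4*w - 5) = (w - 5)*(w - 1)*(w + 3)*(w + 1)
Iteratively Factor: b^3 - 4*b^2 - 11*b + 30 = (b - 2)*(b^2 - 2*b - 15) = (b - 2)*(b + 3)*(b - 5)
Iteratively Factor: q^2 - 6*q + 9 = (q - 3)*(q - 3)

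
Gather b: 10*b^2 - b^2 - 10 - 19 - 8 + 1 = 9*b^2 - 36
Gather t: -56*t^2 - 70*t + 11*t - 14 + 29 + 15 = -56*t^2 - 59*t + 30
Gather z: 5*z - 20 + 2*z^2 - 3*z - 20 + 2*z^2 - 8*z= 4*z^2 - 6*z - 40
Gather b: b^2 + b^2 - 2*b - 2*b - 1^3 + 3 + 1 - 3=2*b^2 - 4*b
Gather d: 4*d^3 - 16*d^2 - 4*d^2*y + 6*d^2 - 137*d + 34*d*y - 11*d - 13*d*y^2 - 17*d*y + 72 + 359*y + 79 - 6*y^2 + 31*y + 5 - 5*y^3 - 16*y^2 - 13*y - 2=4*d^3 + d^2*(-4*y - 10) + d*(-13*y^2 + 17*y - 148) - 5*y^3 - 22*y^2 + 377*y + 154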